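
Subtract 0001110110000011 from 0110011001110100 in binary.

Method 1 - Direct subtraction (column by column from the right: bit − bit − borrow-in; if negative, add 2 and borrow 1 from the next column):
borrow: 0011001100000110
        0110011001110100
-       0001110110000011
------------------------
        0100100011110001

Method 2 - Add two's complement:
Two's complement of 0001110110000011: invert → 1110001001111100, add 1 → 1110001001111101
  0110011001110100
+ 1110001001111101
------------------
 10100100011110001  (end carry out of the top bit = 1)
Discarding the end carry: 0100100011110001
Decimal check:
  0110011001110100 = 16384 + 8192 + 1024 + 512 + 64 + 32 + 16 + 4 = 26228
  0001110110000011 = 4096 + 2048 + 1024 + 256 + 128 + 2 + 1 = 7555
  26228 - 7555 = 18673, and 0100100011110001 = 16384 + 2048 + 128 + 64 + 32 + 16 + 1 = 18673 ✓



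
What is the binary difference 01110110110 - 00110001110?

Method 1 - Direct subtraction (column by column from the right: bit − bit − borrow-in; if negative, add 2 and borrow 1 from the next column):
borrow: 00000010000
        01110110110
-       00110001110
-------------------
        01000101000

Method 2 - Add two's complement:
Two's complement of 00110001110: invert → 11001110001, add 1 → 11001110010
  01110110110
+ 11001110010
-------------
 101000101000  (end carry out of the top bit = 1)
Discarding the end carry: 01000101000
Decimal check:
  01110110110 = 512 + 256 + 128 + 32 + 16 + 4 + 2 = 950
  00110001110 = 256 + 128 + 8 + 4 + 2 = 398
  950 - 398 = 552, and 01000101000 = 512 + 32 + 8 = 552 ✓



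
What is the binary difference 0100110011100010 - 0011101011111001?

Method 1 - Direct subtraction (column by column from the right: bit − bit − borrow-in; if negative, add 2 and borrow 1 from the next column):
borrow: 0110011111110010
        0100110011100010
-       0011101011111001
------------------------
        0001000111101001

Method 2 - Add two's complement:
Two's complement of 0011101011111001: invert → 1100010100000110, add 1 → 1100010100000111
  0100110011100010
+ 1100010100000111
------------------
 10001000111101001  (end carry out of the top bit = 1)
Discarding the end carry: 0001000111101001
Decimal check:
  0100110011100010 = 16384 + 2048 + 1024 + 128 + 64 + 32 + 2 = 19682
  0011101011111001 = 8192 + 4096 + 2048 + 512 + 128 + 64 + 32 + 16 + 8 + 1 = 15097
  19682 - 15097 = 4585, and 0001000111101001 = 4096 + 256 + 128 + 64 + 32 + 8 + 1 = 4585 ✓



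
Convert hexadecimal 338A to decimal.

Expand by place value (powers of 16):
Digit values: A = 10
338A = 3 × 16^3 + 3 × 16^2 + 8 × 16^1 + 10 × 16^0
= 3 × 4096 + 3 × 256 + 8 × 16 + 10 × 1
= 12288 + 768 + 128 + 10
= 13194



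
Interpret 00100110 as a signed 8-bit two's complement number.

Binary: 00100110
Sign bit: 0 (non-negative)
Read directly as an unsigned value:
00100110 = 32 + 4 + 2 = 38
Value: 38



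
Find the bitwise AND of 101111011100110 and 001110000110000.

AND: 1 only when both bits are 1
  101111011100110
& 001110000110000
-----------------
  001110000100000
Decimal: 24294 & 7216 = 7200



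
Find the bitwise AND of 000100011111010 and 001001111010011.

AND: 1 only when both bits are 1
  000100011111010
& 001001111010011
-----------------
  000000011010010
Decimal: 2298 & 5075 = 210



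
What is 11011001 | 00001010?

OR: 1 when either bit is 1
  11011001
| 00001010
----------
  11011011
Decimal: 217 | 10 = 219



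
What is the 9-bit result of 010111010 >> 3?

Original: 010111010 (decimal 186)
Shift right by 3 positions
Drop the 3 low bits; fill with zeros on the left
Result: 000010111 (decimal 23)
Equivalent: 186 >> 3 = 186 ÷ 2^3 = 23



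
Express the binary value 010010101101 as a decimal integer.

Sum of powers of 2 for each 1-bit:
2^0 + 2^2 + 2^3 + 2^5 + 2^7 + 2^10
= 1 + 4 + 8 + 32 + 128 + 1024
= 1197



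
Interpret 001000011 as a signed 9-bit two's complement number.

Binary: 001000011
Sign bit: 0 (non-negative)
Read directly as an unsigned value:
001000011 = 64 + 2 + 1 = 67
Value: 67



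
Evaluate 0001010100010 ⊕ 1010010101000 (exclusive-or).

XOR: 1 when bits differ
  0001010100010
^ 1010010101000
---------------
  1011000001010
Decimal: 674 ^ 5288 = 5642



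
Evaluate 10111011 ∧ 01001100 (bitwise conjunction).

AND: 1 only when both bits are 1
  10111011
& 01001100
----------
  00001000
Decimal: 187 & 76 = 8



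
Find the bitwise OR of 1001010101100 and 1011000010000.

OR: 1 when either bit is 1
  1001010101100
| 1011000010000
---------------
  1011010111100
Decimal: 4780 | 5648 = 5820



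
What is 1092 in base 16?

Using repeated division by 16 (digits 10–15 are A–F):
1092 ÷ 16 = 68 remainder 4
68 ÷ 16 = 4 remainder 4
4 ÷ 16 = 0 remainder 4
Reading remainders bottom to top: 444



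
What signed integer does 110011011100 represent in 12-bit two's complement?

Binary: 110011011100
Sign bit: 1 (negative)
Invert: 001100100011
Add 1:  001100100100
Magnitude: 001100100100 = 512 + 256 + 32 + 4 = 804
Value: -804



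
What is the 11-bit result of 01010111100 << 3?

Original: 01010111100 (decimal 700)
Shift left by 3 positions
Append 3 zeros on the right and drop the 3 high bits that overflow the 11-bit width
Result: 10111100000 (decimal 1504)
Equivalent: 700 << 3 = 700 × 2^3 = 5600, truncated to 11 bits = 1504



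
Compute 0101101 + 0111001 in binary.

Add column by column from the right: bit + bit + carry-in; write the sum mod 2, carry 1 when the sum is 2 or 3.
carry:  1110010
        0101101
+       0111001
---------------
       01100110
(the carry out of the leftmost column, 0, becomes the leading bit)
Decimal check:
  0101101 = 32 + 8 + 4 + 1 = 45
  0111001 = 32 + 16 + 8 + 1 = 57
  45 + 57 = 102, and 01100110 = 64 + 32 + 4 + 2 = 102 ✓



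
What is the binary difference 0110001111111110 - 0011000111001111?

Method 1 - Direct subtraction (column by column from the right: bit − bit − borrow-in; if negative, add 2 and borrow 1 from the next column):
borrow: 0110000000011110
        0110001111111110
-       0011000111001111
------------------------
        0011001000101111

Method 2 - Add two's complement:
Two's complement of 0011000111001111: invert → 1100111000110000, add 1 → 1100111000110001
  0110001111111110
+ 1100111000110001
------------------
 10011001000101111  (end carry out of the top bit = 1)
Discarding the end carry: 0011001000101111
Decimal check:
  0110001111111110 = 16384 + 8192 + 512 + 256 + 128 + 64 + 32 + 16 + 8 + 4 + 2 = 25598
  0011000111001111 = 8192 + 4096 + 256 + 128 + 64 + 8 + 4 + 2 + 1 = 12751
  25598 - 12751 = 12847, and 0011001000101111 = 8192 + 4096 + 512 + 32 + 8 + 4 + 2 + 1 = 12847 ✓



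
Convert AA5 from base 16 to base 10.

Expand by place value (powers of 16):
Digit values: A = 10
AA5 = 10 × 16^2 + 10 × 16^1 + 5 × 16^0
= 10 × 256 + 10 × 16 + 5 × 1
= 2560 + 160 + 5
= 2725



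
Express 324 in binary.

Using repeated division by 2:
324 ÷ 2 = 162 remainder 0
162 ÷ 2 = 81 remainder 0
81 ÷ 2 = 40 remainder 1
40 ÷ 2 = 20 remainder 0
20 ÷ 2 = 10 remainder 0
10 ÷ 2 = 5 remainder 0
5 ÷ 2 = 2 remainder 1
2 ÷ 2 = 1 remainder 0
1 ÷ 2 = 0 remainder 1
Reading remainders bottom to top: 101000100



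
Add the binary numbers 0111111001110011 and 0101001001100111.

Add column by column from the right: bit + bit + carry-in; write the sum mod 2, carry 1 when the sum is 2 or 3.
carry:  1111110011001110
        0111111001110011
+       0101001001100111
------------------------
       01101000011011010
(the carry out of the leftmost column, 0, becomes the leading bit)
Decimal check:
  0111111001110011 = 16384 + 8192 + 4096 + 2048 + 1024 + 512 + 64 + 32 + 16 + 2 + 1 = 32371
  0101001001100111 = 16384 + 4096 + 512 + 64 + 32 + 4 + 2 + 1 = 21095
  32371 + 21095 = 53466, and 01101000011011010 = 32768 + 16384 + 4096 + 128 + 64 + 16 + 8 + 2 = 53466 ✓



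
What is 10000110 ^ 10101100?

XOR: 1 when bits differ
  10000110
^ 10101100
----------
  00101010
Decimal: 134 ^ 172 = 42



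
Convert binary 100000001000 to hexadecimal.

Group into 4-bit nibbles from right:
  1000 = 8
  0000 = 0
  1000 = 8
Result: 808



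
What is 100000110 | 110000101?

OR: 1 when either bit is 1
  100000110
| 110000101
-----------
  110000111
Decimal: 262 | 389 = 391



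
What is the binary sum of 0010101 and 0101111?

Add column by column from the right: bit + bit + carry-in; write the sum mod 2, carry 1 when the sum is 2 or 3.
carry:  1111110
        0010101
+       0101111
---------------
       01000100
(the carry out of the leftmost column, 0, becomes the leading bit)
Decimal check:
  0010101 = 16 + 4 + 1 = 21
  0101111 = 32 + 8 + 4 + 2 + 1 = 47
  21 + 47 = 68, and 01000100 = 64 + 4 = 68 ✓



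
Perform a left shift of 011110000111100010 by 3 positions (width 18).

Original: 011110000111100010 (decimal 123362)
Shift left by 3 positions
Append 3 zeros on the right and drop the 3 high bits that overflow the 18-bit width
Result: 110000111100010000 (decimal 200464)
Equivalent: 123362 << 3 = 123362 × 2^3 = 986896, truncated to 18 bits = 200464



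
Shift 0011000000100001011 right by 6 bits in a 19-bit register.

Original: 0011000000100001011 (decimal 98571)
Shift right by 6 positions
Drop the 6 low bits; fill with zeros on the left
Result: 0000000011000000100 (decimal 1540)
Equivalent: 98571 >> 6 = 98571 ÷ 2^6 = 1540



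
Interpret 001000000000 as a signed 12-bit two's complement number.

Binary: 001000000000
Sign bit: 0 (non-negative)
Read directly as an unsigned value:
001000000000 = 512
Value: 512



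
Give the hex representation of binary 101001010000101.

Group into 4-bit nibbles from right:
  0101 = 5
  0010 = 2
  1000 = 8
  0101 = 5
Result: 5285



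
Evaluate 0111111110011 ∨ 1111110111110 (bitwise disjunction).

OR: 1 when either bit is 1
  0111111110011
| 1111110111110
---------------
  1111111111111
Decimal: 4083 | 8126 = 8191



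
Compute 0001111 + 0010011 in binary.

Add column by column from the right: bit + bit + carry-in; write the sum mod 2, carry 1 when the sum is 2 or 3.
carry:  0111110
        0001111
+       0010011
---------------
       00100010
(the carry out of the leftmost column, 0, becomes the leading bit)
Decimal check:
  0001111 = 8 + 4 + 2 + 1 = 15
  0010011 = 16 + 2 + 1 = 19
  15 + 19 = 34, and 00100010 = 32 + 2 = 34 ✓



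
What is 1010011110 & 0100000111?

AND: 1 only when both bits are 1
  1010011110
& 0100000111
------------
  0000000110
Decimal: 670 & 263 = 6



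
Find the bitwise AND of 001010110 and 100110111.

AND: 1 only when both bits are 1
  001010110
& 100110111
-----------
  000010110
Decimal: 86 & 311 = 22



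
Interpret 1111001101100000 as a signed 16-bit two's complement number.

Binary: 1111001101100000
Sign bit: 1 (negative)
Invert: 0000110010011111
Add 1:  0000110010100000
Magnitude: 0000110010100000 = 2048 + 1024 + 128 + 32 = 3232
Value: -3232



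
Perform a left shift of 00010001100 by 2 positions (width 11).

Original: 00010001100 (decimal 140)
Shift left by 2 positions
Append 2 zeros on the right
Result: 01000110000 (decimal 560)
Equivalent: 140 << 2 = 140 × 2^2 = 560



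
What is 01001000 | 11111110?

OR: 1 when either bit is 1
  01001000
| 11111110
----------
  11111110
Decimal: 72 | 254 = 254



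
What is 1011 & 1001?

AND: 1 only when both bits are 1
  1011
& 1001
------
  1001
Decimal: 11 & 9 = 9



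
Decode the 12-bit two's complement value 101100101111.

Binary: 101100101111
Sign bit: 1 (negative)
Invert: 010011010000
Add 1:  010011010001
Magnitude: 010011010001 = 1024 + 128 + 64 + 16 + 1 = 1233
Value: -1233



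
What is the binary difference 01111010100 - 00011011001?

Method 1 - Direct subtraction (column by column from the right: bit − bit − borrow-in; if negative, add 2 and borrow 1 from the next column):
borrow: 00111110110
        01111010100
-       00011011001
-------------------
        01011111011

Method 2 - Add two's complement:
Two's complement of 00011011001: invert → 11100100110, add 1 → 11100100111
  01111010100
+ 11100100111
-------------
 101011111011  (end carry out of the top bit = 1)
Discarding the end carry: 01011111011
Decimal check:
  01111010100 = 512 + 256 + 128 + 64 + 16 + 4 = 980
  00011011001 = 128 + 64 + 16 + 8 + 1 = 217
  980 - 217 = 763, and 01011111011 = 512 + 128 + 64 + 32 + 16 + 8 + 2 + 1 = 763 ✓



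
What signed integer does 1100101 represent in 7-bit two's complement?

Binary: 1100101
Sign bit: 1 (negative)
Invert: 0011010
Add 1:  0011011
Magnitude: 0011011 = 16 + 8 + 2 + 1 = 27
Value: -27



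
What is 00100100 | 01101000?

OR: 1 when either bit is 1
  00100100
| 01101000
----------
  01101100
Decimal: 36 | 104 = 108



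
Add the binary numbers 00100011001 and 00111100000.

Add column by column from the right: bit + bit + carry-in; write the sum mod 2, carry 1 when the sum is 2 or 3.
carry:  01000000000
        00100011001
+       00111100000
-------------------
       001011111001
(the carry out of the leftmost column, 0, becomes the leading bit)
Decimal check:
  00100011001 = 256 + 16 + 8 + 1 = 281
  00111100000 = 256 + 128 + 64 + 32 = 480
  281 + 480 = 761, and 001011111001 = 512 + 128 + 64 + 32 + 16 + 8 + 1 = 761 ✓



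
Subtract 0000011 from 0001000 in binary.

Method 1 - Direct subtraction (column by column from the right: bit − bit − borrow-in; if negative, add 2 and borrow 1 from the next column):
borrow: 0001110
        0001000
-       0000011
---------------
        0000101

Method 2 - Add two's complement:
Two's complement of 0000011: invert → 1111100, add 1 → 1111101
  0001000
+ 1111101
---------
 10000101  (end carry out of the top bit = 1)
Discarding the end carry: 0000101
Decimal check:
  0001000 = 8
  0000011 = 2 + 1 = 3
  8 - 3 = 5, and 0000101 = 4 + 1 = 5 ✓



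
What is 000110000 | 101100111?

OR: 1 when either bit is 1
  000110000
| 101100111
-----------
  101110111
Decimal: 48 | 359 = 375



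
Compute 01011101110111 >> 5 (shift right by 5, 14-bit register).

Original: 01011101110111 (decimal 6007)
Shift right by 5 positions
Drop the 5 low bits; fill with zeros on the left
Result: 00000010111011 (decimal 187)
Equivalent: 6007 >> 5 = 6007 ÷ 2^5 = 187



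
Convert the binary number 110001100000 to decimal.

Sum of powers of 2 for each 1-bit:
2^5 + 2^6 + 2^10 + 2^11
= 32 + 64 + 1024 + 2048
= 3168



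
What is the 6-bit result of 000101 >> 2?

Original: 000101 (decimal 5)
Shift right by 2 positions
Drop the 2 low bits; fill with zeros on the left
Result: 000001 (decimal 1)
Equivalent: 5 >> 2 = 5 ÷ 2^2 = 1



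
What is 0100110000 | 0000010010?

OR: 1 when either bit is 1
  0100110000
| 0000010010
------------
  0100110010
Decimal: 304 | 18 = 306



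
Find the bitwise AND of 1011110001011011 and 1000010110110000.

AND: 1 only when both bits are 1
  1011110001011011
& 1000010110110000
------------------
  1000010000010000
Decimal: 48219 & 34224 = 33808



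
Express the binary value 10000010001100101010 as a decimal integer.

Sum of powers of 2 for each 1-bit:
2^1 + 2^3 + 2^5 + 2^8 + 2^9 + 2^13 + 2^19
= 2 + 8 + 32 + 256 + 512 + 8192 + 524288
= 533290



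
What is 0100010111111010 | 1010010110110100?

OR: 1 when either bit is 1
  0100010111111010
| 1010010110110100
------------------
  1110010111111110
Decimal: 17914 | 42420 = 58878



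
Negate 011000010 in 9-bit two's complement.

Original: 011000010
Step 1 - Invert all bits: 100111101
Step 2 - Add 1: 100111110
Verification: 011000010 + 100111110 = 1000000000; discarding the end carry (carry out of the top bit) leaves the 9-bit value 000000000, as required for x + (-x)



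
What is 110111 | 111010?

OR: 1 when either bit is 1
  110111
| 111010
--------
  111111
Decimal: 55 | 58 = 63



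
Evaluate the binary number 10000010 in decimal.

Sum of powers of 2 for each 1-bit:
2^1 + 2^7
= 2 + 128
= 130



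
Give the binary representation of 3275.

Using repeated division by 2:
3275 ÷ 2 = 1637 remainder 1
1637 ÷ 2 = 818 remainder 1
818 ÷ 2 = 409 remainder 0
409 ÷ 2 = 204 remainder 1
204 ÷ 2 = 102 remainder 0
102 ÷ 2 = 51 remainder 0
51 ÷ 2 = 25 remainder 1
25 ÷ 2 = 12 remainder 1
12 ÷ 2 = 6 remainder 0
6 ÷ 2 = 3 remainder 0
3 ÷ 2 = 1 remainder 1
1 ÷ 2 = 0 remainder 1
Reading remainders bottom to top: 110011001011



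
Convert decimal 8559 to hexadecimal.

Using repeated division by 16 (digits 10–15 are A–F):
8559 ÷ 16 = 534 remainder 15 (F)
534 ÷ 16 = 33 remainder 6
33 ÷ 16 = 2 remainder 1
2 ÷ 16 = 0 remainder 2
Reading remainders bottom to top: 216F



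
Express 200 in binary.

Using repeated division by 2:
200 ÷ 2 = 100 remainder 0
100 ÷ 2 = 50 remainder 0
50 ÷ 2 = 25 remainder 0
25 ÷ 2 = 12 remainder 1
12 ÷ 2 = 6 remainder 0
6 ÷ 2 = 3 remainder 0
3 ÷ 2 = 1 remainder 1
1 ÷ 2 = 0 remainder 1
Reading remainders bottom to top: 11001000



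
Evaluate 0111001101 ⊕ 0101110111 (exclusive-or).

XOR: 1 when bits differ
  0111001101
^ 0101110111
------------
  0010111010
Decimal: 461 ^ 375 = 186



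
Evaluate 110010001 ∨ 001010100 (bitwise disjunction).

OR: 1 when either bit is 1
  110010001
| 001010100
-----------
  111010101
Decimal: 401 | 84 = 469



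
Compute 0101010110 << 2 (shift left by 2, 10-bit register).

Original: 0101010110 (decimal 342)
Shift left by 2 positions
Append 2 zeros on the right and drop the 2 high bits that overflow the 10-bit width
Result: 0101011000 (decimal 344)
Equivalent: 342 << 2 = 342 × 2^2 = 1368, truncated to 10 bits = 344



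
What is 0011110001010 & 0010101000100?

AND: 1 only when both bits are 1
  0011110001010
& 0010101000100
---------------
  0010100000000
Decimal: 1930 & 1348 = 1280



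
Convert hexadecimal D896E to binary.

Convert each hex digit to 4 bits:
  D = 1101
  8 = 1000
  9 = 1001
  6 = 0110
  E = 1110
Concatenate: 11011000100101101110



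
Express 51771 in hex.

Using repeated division by 16 (digits 10–15 are A–F):
51771 ÷ 16 = 3235 remainder 11 (B)
3235 ÷ 16 = 202 remainder 3
202 ÷ 16 = 12 remainder 10 (A)
12 ÷ 16 = 0 remainder 12 (C)
Reading remainders bottom to top: CA3B



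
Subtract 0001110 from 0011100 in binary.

Method 1 - Direct subtraction (column by column from the right: bit − bit − borrow-in; if negative, add 2 and borrow 1 from the next column):
borrow: 0011100
        0011100
-       0001110
---------------
        0001110

Method 2 - Add two's complement:
Two's complement of 0001110: invert → 1110001, add 1 → 1110010
  0011100
+ 1110010
---------
 10001110  (end carry out of the top bit = 1)
Discarding the end carry: 0001110
Decimal check:
  0011100 = 16 + 8 + 4 = 28
  0001110 = 8 + 4 + 2 = 14
  28 - 14 = 14, and 0001110 = 8 + 4 + 2 = 14 ✓



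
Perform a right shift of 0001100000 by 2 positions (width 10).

Original: 0001100000 (decimal 96)
Shift right by 2 positions
Drop the 2 low bits; fill with zeros on the left
Result: 0000011000 (decimal 24)
Equivalent: 96 >> 2 = 96 ÷ 2^2 = 24



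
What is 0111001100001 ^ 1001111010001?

XOR: 1 when bits differ
  0111001100001
^ 1001111010001
---------------
  1110110110000
Decimal: 3681 ^ 5073 = 7600



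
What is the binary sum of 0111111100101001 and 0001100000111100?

Add column by column from the right: bit + bit + carry-in; write the sum mod 2, carry 1 when the sum is 2 or 3.
carry:  1111000001110000
        0111111100101001
+       0001100000111100
------------------------
       01001011101100101
(the carry out of the leftmost column, 0, becomes the leading bit)
Decimal check:
  0111111100101001 = 16384 + 8192 + 4096 + 2048 + 1024 + 512 + 256 + 32 + 8 + 1 = 32553
  0001100000111100 = 4096 + 2048 + 32 + 16 + 8 + 4 = 6204
  32553 + 6204 = 38757, and 01001011101100101 = 32768 + 4096 + 1024 + 512 + 256 + 64 + 32 + 4 + 1 = 38757 ✓



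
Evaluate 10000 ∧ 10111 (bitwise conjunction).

AND: 1 only when both bits are 1
  10000
& 10111
-------
  10000
Decimal: 16 & 23 = 16



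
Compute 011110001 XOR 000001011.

XOR: 1 when bits differ
  011110001
^ 000001011
-----------
  011111010
Decimal: 241 ^ 11 = 250



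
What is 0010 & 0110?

AND: 1 only when both bits are 1
  0010
& 0110
------
  0010
Decimal: 2 & 6 = 2



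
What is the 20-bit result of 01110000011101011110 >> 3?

Original: 01110000011101011110 (decimal 460638)
Shift right by 3 positions
Drop the 3 low bits; fill with zeros on the left
Result: 00001110000011101011 (decimal 57579)
Equivalent: 460638 >> 3 = 460638 ÷ 2^3 = 57579



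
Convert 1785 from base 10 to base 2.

Using repeated division by 2:
1785 ÷ 2 = 892 remainder 1
892 ÷ 2 = 446 remainder 0
446 ÷ 2 = 223 remainder 0
223 ÷ 2 = 111 remainder 1
111 ÷ 2 = 55 remainder 1
55 ÷ 2 = 27 remainder 1
27 ÷ 2 = 13 remainder 1
13 ÷ 2 = 6 remainder 1
6 ÷ 2 = 3 remainder 0
3 ÷ 2 = 1 remainder 1
1 ÷ 2 = 0 remainder 1
Reading remainders bottom to top: 11011111001



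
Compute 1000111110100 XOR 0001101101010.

XOR: 1 when bits differ
  1000111110100
^ 0001101101010
---------------
  1001010011110
Decimal: 4596 ^ 874 = 4766



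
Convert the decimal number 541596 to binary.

Using repeated division by 2:
541596 ÷ 2 = 270798 remainder 0
270798 ÷ 2 = 135399 remainder 0
135399 ÷ 2 = 67699 remainder 1
67699 ÷ 2 = 33849 remainder 1
33849 ÷ 2 = 16924 remainder 1
16924 ÷ 2 = 8462 remainder 0
8462 ÷ 2 = 4231 remainder 0
4231 ÷ 2 = 2115 remainder 1
2115 ÷ 2 = 1057 remainder 1
1057 ÷ 2 = 528 remainder 1
528 ÷ 2 = 264 remainder 0
264 ÷ 2 = 132 remainder 0
132 ÷ 2 = 66 remainder 0
66 ÷ 2 = 33 remainder 0
33 ÷ 2 = 16 remainder 1
16 ÷ 2 = 8 remainder 0
8 ÷ 2 = 4 remainder 0
4 ÷ 2 = 2 remainder 0
2 ÷ 2 = 1 remainder 0
1 ÷ 2 = 0 remainder 1
Reading remainders bottom to top: 10000100001110011100



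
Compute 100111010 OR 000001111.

OR: 1 when either bit is 1
  100111010
| 000001111
-----------
  100111111
Decimal: 314 | 15 = 319



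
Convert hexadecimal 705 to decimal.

Expand by place value (powers of 16):
705 = 7 × 16^2 + 0 × 16^1 + 5 × 16^0
= 7 × 256 + 0 × 16 + 5 × 1
= 1792 + 0 + 5
= 1797



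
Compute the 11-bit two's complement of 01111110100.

Original: 01111110100
Step 1 - Invert all bits: 10000001011
Step 2 - Add 1: 10000001100
Verification: 01111110100 + 10000001100 = 100000000000; discarding the end carry (carry out of the top bit) leaves the 11-bit value 00000000000, as required for x + (-x)



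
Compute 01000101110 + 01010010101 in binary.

Add column by column from the right: bit + bit + carry-in; write the sum mod 2, carry 1 when the sum is 2 or 3.
carry:  10001111000
        01000101110
+       01010010101
-------------------
       010011000011
(the carry out of the leftmost column, 0, becomes the leading bit)
Decimal check:
  01000101110 = 512 + 32 + 8 + 4 + 2 = 558
  01010010101 = 512 + 128 + 16 + 4 + 1 = 661
  558 + 661 = 1219, and 010011000011 = 1024 + 128 + 64 + 2 + 1 = 1219 ✓



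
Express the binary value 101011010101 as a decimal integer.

Sum of powers of 2 for each 1-bit:
2^0 + 2^2 + 2^4 + 2^6 + 2^7 + 2^9 + 2^11
= 1 + 4 + 16 + 64 + 128 + 512 + 2048
= 2773



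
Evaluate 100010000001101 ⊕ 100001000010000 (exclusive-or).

XOR: 1 when bits differ
  100010000001101
^ 100001000010000
-----------------
  000011000011101
Decimal: 17421 ^ 16912 = 1565



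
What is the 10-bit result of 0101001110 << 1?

Original: 0101001110 (decimal 334)
Shift left by 1 position
Append 1 zero on the right
Result: 1010011100 (decimal 668)
Equivalent: 334 << 1 = 334 × 2^1 = 668



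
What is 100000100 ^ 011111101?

XOR: 1 when bits differ
  100000100
^ 011111101
-----------
  111111001
Decimal: 260 ^ 253 = 505



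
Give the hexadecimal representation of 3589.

Using repeated division by 16 (digits 10–15 are A–F):
3589 ÷ 16 = 224 remainder 5
224 ÷ 16 = 14 remainder 0
14 ÷ 16 = 0 remainder 14 (E)
Reading remainders bottom to top: E05



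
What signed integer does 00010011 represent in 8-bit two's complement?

Binary: 00010011
Sign bit: 0 (non-negative)
Read directly as an unsigned value:
00010011 = 16 + 2 + 1 = 19
Value: 19



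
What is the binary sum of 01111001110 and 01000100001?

Add column by column from the right: bit + bit + carry-in; write the sum mod 2, carry 1 when the sum is 2 or 3.
carry:  10000000000
        01111001110
+       01000100001
-------------------
       010111101111
(the carry out of the leftmost column, 0, becomes the leading bit)
Decimal check:
  01111001110 = 512 + 256 + 128 + 64 + 8 + 4 + 2 = 974
  01000100001 = 512 + 32 + 1 = 545
  974 + 545 = 1519, and 010111101111 = 1024 + 256 + 128 + 64 + 32 + 8 + 4 + 2 + 1 = 1519 ✓



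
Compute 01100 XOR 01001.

XOR: 1 when bits differ
  01100
^ 01001
-------
  00101
Decimal: 12 ^ 9 = 5



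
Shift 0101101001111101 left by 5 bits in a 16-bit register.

Original: 0101101001111101 (decimal 23165)
Shift left by 5 positions
Append 5 zeros on the right and drop the 5 high bits that overflow the 16-bit width
Result: 0100111110100000 (decimal 20384)
Equivalent: 23165 << 5 = 23165 × 2^5 = 741280, truncated to 16 bits = 20384



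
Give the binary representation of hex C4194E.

Convert each hex digit to 4 bits:
  C = 1100
  4 = 0100
  1 = 0001
  9 = 1001
  4 = 0100
  E = 1110
Concatenate: 110001000001100101001110



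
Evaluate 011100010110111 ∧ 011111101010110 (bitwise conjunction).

AND: 1 only when both bits are 1
  011100010110111
& 011111101010110
-----------------
  011100000010110
Decimal: 14519 & 16214 = 14358



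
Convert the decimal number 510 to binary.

Using repeated division by 2:
510 ÷ 2 = 255 remainder 0
255 ÷ 2 = 127 remainder 1
127 ÷ 2 = 63 remainder 1
63 ÷ 2 = 31 remainder 1
31 ÷ 2 = 15 remainder 1
15 ÷ 2 = 7 remainder 1
7 ÷ 2 = 3 remainder 1
3 ÷ 2 = 1 remainder 1
1 ÷ 2 = 0 remainder 1
Reading remainders bottom to top: 111111110



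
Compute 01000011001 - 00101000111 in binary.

Method 1 - Direct subtraction (column by column from the right: bit − bit − borrow-in; if negative, add 2 and borrow 1 from the next column):
borrow: 01110001100
        01000011001
-       00101000111
-------------------
        00011010010

Method 2 - Add two's complement:
Two's complement of 00101000111: invert → 11010111000, add 1 → 11010111001
  01000011001
+ 11010111001
-------------
 100011010010  (end carry out of the top bit = 1)
Discarding the end carry: 00011010010
Decimal check:
  01000011001 = 512 + 16 + 8 + 1 = 537
  00101000111 = 256 + 64 + 4 + 2 + 1 = 327
  537 - 327 = 210, and 00011010010 = 128 + 64 + 16 + 2 = 210 ✓



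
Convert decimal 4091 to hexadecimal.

Using repeated division by 16 (digits 10–15 are A–F):
4091 ÷ 16 = 255 remainder 11 (B)
255 ÷ 16 = 15 remainder 15 (F)
15 ÷ 16 = 0 remainder 15 (F)
Reading remainders bottom to top: FFB



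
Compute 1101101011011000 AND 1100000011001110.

AND: 1 only when both bits are 1
  1101101011011000
& 1100000011001110
------------------
  1100000011001000
Decimal: 56024 & 49358 = 49352



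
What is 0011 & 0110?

AND: 1 only when both bits are 1
  0011
& 0110
------
  0010
Decimal: 3 & 6 = 2



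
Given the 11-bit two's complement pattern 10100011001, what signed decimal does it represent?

Binary: 10100011001
Sign bit: 1 (negative)
Invert: 01011100110
Add 1:  01011100111
Magnitude: 01011100111 = 512 + 128 + 64 + 32 + 4 + 2 + 1 = 743
Value: -743



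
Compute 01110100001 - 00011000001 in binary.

Method 1 - Direct subtraction (column by column from the right: bit − bit − borrow-in; if negative, add 2 and borrow 1 from the next column):
borrow: 00110000000
        01110100001
-       00011000001
-------------------
        01011100000

Method 2 - Add two's complement:
Two's complement of 00011000001: invert → 11100111110, add 1 → 11100111111
  01110100001
+ 11100111111
-------------
 101011100000  (end carry out of the top bit = 1)
Discarding the end carry: 01011100000
Decimal check:
  01110100001 = 512 + 256 + 128 + 32 + 1 = 929
  00011000001 = 128 + 64 + 1 = 193
  929 - 193 = 736, and 01011100000 = 512 + 128 + 64 + 32 = 736 ✓



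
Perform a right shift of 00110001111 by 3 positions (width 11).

Original: 00110001111 (decimal 399)
Shift right by 3 positions
Drop the 3 low bits; fill with zeros on the left
Result: 00000110001 (decimal 49)
Equivalent: 399 >> 3 = 399 ÷ 2^3 = 49



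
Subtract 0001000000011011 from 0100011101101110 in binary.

Method 1 - Direct subtraction (column by column from the right: bit − bit − borrow-in; if negative, add 2 and borrow 1 from the next column):
borrow: 0110000000100110
        0100011101101110
-       0001000000011011
------------------------
        0011011101010011

Method 2 - Add two's complement:
Two's complement of 0001000000011011: invert → 1110111111100100, add 1 → 1110111111100101
  0100011101101110
+ 1110111111100101
------------------
 10011011101010011  (end carry out of the top bit = 1)
Discarding the end carry: 0011011101010011
Decimal check:
  0100011101101110 = 16384 + 1024 + 512 + 256 + 64 + 32 + 8 + 4 + 2 = 18286
  0001000000011011 = 4096 + 16 + 8 + 2 + 1 = 4123
  18286 - 4123 = 14163, and 0011011101010011 = 8192 + 4096 + 1024 + 512 + 256 + 64 + 16 + 2 + 1 = 14163 ✓



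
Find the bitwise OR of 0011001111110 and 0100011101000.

OR: 1 when either bit is 1
  0011001111110
| 0100011101000
---------------
  0111011111110
Decimal: 1662 | 2280 = 3838



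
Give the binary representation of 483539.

Using repeated division by 2:
483539 ÷ 2 = 241769 remainder 1
241769 ÷ 2 = 120884 remainder 1
120884 ÷ 2 = 60442 remainder 0
60442 ÷ 2 = 30221 remainder 0
30221 ÷ 2 = 15110 remainder 1
15110 ÷ 2 = 7555 remainder 0
7555 ÷ 2 = 3777 remainder 1
3777 ÷ 2 = 1888 remainder 1
1888 ÷ 2 = 944 remainder 0
944 ÷ 2 = 472 remainder 0
472 ÷ 2 = 236 remainder 0
236 ÷ 2 = 118 remainder 0
118 ÷ 2 = 59 remainder 0
59 ÷ 2 = 29 remainder 1
29 ÷ 2 = 14 remainder 1
14 ÷ 2 = 7 remainder 0
7 ÷ 2 = 3 remainder 1
3 ÷ 2 = 1 remainder 1
1 ÷ 2 = 0 remainder 1
Reading remainders bottom to top: 1110110000011010011



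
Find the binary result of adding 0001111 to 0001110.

Add column by column from the right: bit + bit + carry-in; write the sum mod 2, carry 1 when the sum is 2 or 3.
carry:  0011100
        0001111
+       0001110
---------------
       00011101
(the carry out of the leftmost column, 0, becomes the leading bit)
Decimal check:
  0001111 = 8 + 4 + 2 + 1 = 15
  0001110 = 8 + 4 + 2 = 14
  15 + 14 = 29, and 00011101 = 16 + 8 + 4 + 1 = 29 ✓



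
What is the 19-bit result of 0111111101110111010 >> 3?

Original: 0111111101110111010 (decimal 261050)
Shift right by 3 positions
Drop the 3 low bits; fill with zeros on the left
Result: 0000111111101110111 (decimal 32631)
Equivalent: 261050 >> 3 = 261050 ÷ 2^3 = 32631



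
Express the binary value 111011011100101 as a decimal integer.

Sum of powers of 2 for each 1-bit:
2^0 + 2^2 + 2^5 + 2^6 + 2^7 + 2^9 + 2^10 + 2^12 + 2^13 + 2^14
= 1 + 4 + 32 + 64 + 128 + 512 + 1024 + 4096 + 8192 + 16384
= 30437



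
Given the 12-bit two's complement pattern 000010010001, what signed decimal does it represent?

Binary: 000010010001
Sign bit: 0 (non-negative)
Read directly as an unsigned value:
000010010001 = 128 + 16 + 1 = 145
Value: 145



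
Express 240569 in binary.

Using repeated division by 2:
240569 ÷ 2 = 120284 remainder 1
120284 ÷ 2 = 60142 remainder 0
60142 ÷ 2 = 30071 remainder 0
30071 ÷ 2 = 15035 remainder 1
15035 ÷ 2 = 7517 remainder 1
7517 ÷ 2 = 3758 remainder 1
3758 ÷ 2 = 1879 remainder 0
1879 ÷ 2 = 939 remainder 1
939 ÷ 2 = 469 remainder 1
469 ÷ 2 = 234 remainder 1
234 ÷ 2 = 117 remainder 0
117 ÷ 2 = 58 remainder 1
58 ÷ 2 = 29 remainder 0
29 ÷ 2 = 14 remainder 1
14 ÷ 2 = 7 remainder 0
7 ÷ 2 = 3 remainder 1
3 ÷ 2 = 1 remainder 1
1 ÷ 2 = 0 remainder 1
Reading remainders bottom to top: 111010101110111001



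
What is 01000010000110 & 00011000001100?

AND: 1 only when both bits are 1
  01000010000110
& 00011000001100
----------------
  00000000000100
Decimal: 4230 & 1548 = 4



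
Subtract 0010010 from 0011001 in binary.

Method 1 - Direct subtraction (column by column from the right: bit − bit − borrow-in; if negative, add 2 and borrow 1 from the next column):
borrow: 0001100
        0011001
-       0010010
---------------
        0000111

Method 2 - Add two's complement:
Two's complement of 0010010: invert → 1101101, add 1 → 1101110
  0011001
+ 1101110
---------
 10000111  (end carry out of the top bit = 1)
Discarding the end carry: 0000111
Decimal check:
  0011001 = 16 + 8 + 1 = 25
  0010010 = 16 + 2 = 18
  25 - 18 = 7, and 0000111 = 4 + 2 + 1 = 7 ✓



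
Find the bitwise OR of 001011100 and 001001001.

OR: 1 when either bit is 1
  001011100
| 001001001
-----------
  001011101
Decimal: 92 | 73 = 93



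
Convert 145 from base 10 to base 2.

Using repeated division by 2:
145 ÷ 2 = 72 remainder 1
72 ÷ 2 = 36 remainder 0
36 ÷ 2 = 18 remainder 0
18 ÷ 2 = 9 remainder 0
9 ÷ 2 = 4 remainder 1
4 ÷ 2 = 2 remainder 0
2 ÷ 2 = 1 remainder 0
1 ÷ 2 = 0 remainder 1
Reading remainders bottom to top: 10010001



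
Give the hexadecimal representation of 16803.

Using repeated division by 16 (digits 10–15 are A–F):
16803 ÷ 16 = 1050 remainder 3
1050 ÷ 16 = 65 remainder 10 (A)
65 ÷ 16 = 4 remainder 1
4 ÷ 16 = 0 remainder 4
Reading remainders bottom to top: 41A3



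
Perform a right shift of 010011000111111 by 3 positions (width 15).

Original: 010011000111111 (decimal 9791)
Shift right by 3 positions
Drop the 3 low bits; fill with zeros on the left
Result: 000010011000111 (decimal 1223)
Equivalent: 9791 >> 3 = 9791 ÷ 2^3 = 1223



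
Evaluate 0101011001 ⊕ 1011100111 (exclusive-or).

XOR: 1 when bits differ
  0101011001
^ 1011100111
------------
  1110111110
Decimal: 345 ^ 743 = 958



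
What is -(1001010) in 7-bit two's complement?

Original (sign bit 1, negative): 1001010
Step 1 - Invert all bits: 0110101
Step 2 - Add 1: 0110110
Verification: 1001010 + 0110110 = 10000000; discarding the end carry (carry out of the top bit) leaves the 7-bit value 0000000, as required for x + (-x)



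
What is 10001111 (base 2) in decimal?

Sum of powers of 2 for each 1-bit:
2^0 + 2^1 + 2^2 + 2^3 + 2^7
= 1 + 2 + 4 + 8 + 128
= 143



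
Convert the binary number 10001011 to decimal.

Sum of powers of 2 for each 1-bit:
2^0 + 2^1 + 2^3 + 2^7
= 1 + 2 + 8 + 128
= 139



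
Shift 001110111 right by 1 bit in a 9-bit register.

Original: 001110111 (decimal 119)
Shift right by 1 position
Drop the 1 low bit; fill with zero on the left
Result: 000111011 (decimal 59)
Equivalent: 119 >> 1 = 119 ÷ 2^1 = 59



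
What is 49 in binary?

Using repeated division by 2:
49 ÷ 2 = 24 remainder 1
24 ÷ 2 = 12 remainder 0
12 ÷ 2 = 6 remainder 0
6 ÷ 2 = 3 remainder 0
3 ÷ 2 = 1 remainder 1
1 ÷ 2 = 0 remainder 1
Reading remainders bottom to top: 110001



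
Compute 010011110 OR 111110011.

OR: 1 when either bit is 1
  010011110
| 111110011
-----------
  111111111
Decimal: 158 | 499 = 511



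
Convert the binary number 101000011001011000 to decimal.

Sum of powers of 2 for each 1-bit:
2^3 + 2^4 + 2^6 + 2^9 + 2^10 + 2^15 + 2^17
= 8 + 16 + 64 + 512 + 1024 + 32768 + 131072
= 165464



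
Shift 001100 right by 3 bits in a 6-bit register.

Original: 001100 (decimal 12)
Shift right by 3 positions
Drop the 3 low bits; fill with zeros on the left
Result: 000001 (decimal 1)
Equivalent: 12 >> 3 = 12 ÷ 2^3 = 1



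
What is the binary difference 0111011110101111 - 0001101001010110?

Method 1 - Direct subtraction (column by column from the right: bit − bit − borrow-in; if negative, add 2 and borrow 1 from the next column):
borrow: 0011000010100000
        0111011110101111
-       0001101001010110
------------------------
        0101110101011001

Method 2 - Add two's complement:
Two's complement of 0001101001010110: invert → 1110010110101001, add 1 → 1110010110101010
  0111011110101111
+ 1110010110101010
------------------
 10101110101011001  (end carry out of the top bit = 1)
Discarding the end carry: 0101110101011001
Decimal check:
  0111011110101111 = 16384 + 8192 + 4096 + 1024 + 512 + 256 + 128 + 32 + 8 + 4 + 2 + 1 = 30639
  0001101001010110 = 4096 + 2048 + 512 + 64 + 16 + 4 + 2 = 6742
  30639 - 6742 = 23897, and 0101110101011001 = 16384 + 4096 + 2048 + 1024 + 256 + 64 + 16 + 8 + 1 = 23897 ✓



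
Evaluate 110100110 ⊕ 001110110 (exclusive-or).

XOR: 1 when bits differ
  110100110
^ 001110110
-----------
  111010000
Decimal: 422 ^ 118 = 464



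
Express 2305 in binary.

Using repeated division by 2:
2305 ÷ 2 = 1152 remainder 1
1152 ÷ 2 = 576 remainder 0
576 ÷ 2 = 288 remainder 0
288 ÷ 2 = 144 remainder 0
144 ÷ 2 = 72 remainder 0
72 ÷ 2 = 36 remainder 0
36 ÷ 2 = 18 remainder 0
18 ÷ 2 = 9 remainder 0
9 ÷ 2 = 4 remainder 1
4 ÷ 2 = 2 remainder 0
2 ÷ 2 = 1 remainder 0
1 ÷ 2 = 0 remainder 1
Reading remainders bottom to top: 100100000001



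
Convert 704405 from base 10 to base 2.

Using repeated division by 2:
704405 ÷ 2 = 352202 remainder 1
352202 ÷ 2 = 176101 remainder 0
176101 ÷ 2 = 88050 remainder 1
88050 ÷ 2 = 44025 remainder 0
44025 ÷ 2 = 22012 remainder 1
22012 ÷ 2 = 11006 remainder 0
11006 ÷ 2 = 5503 remainder 0
5503 ÷ 2 = 2751 remainder 1
2751 ÷ 2 = 1375 remainder 1
1375 ÷ 2 = 687 remainder 1
687 ÷ 2 = 343 remainder 1
343 ÷ 2 = 171 remainder 1
171 ÷ 2 = 85 remainder 1
85 ÷ 2 = 42 remainder 1
42 ÷ 2 = 21 remainder 0
21 ÷ 2 = 10 remainder 1
10 ÷ 2 = 5 remainder 0
5 ÷ 2 = 2 remainder 1
2 ÷ 2 = 1 remainder 0
1 ÷ 2 = 0 remainder 1
Reading remainders bottom to top: 10101011111110010101



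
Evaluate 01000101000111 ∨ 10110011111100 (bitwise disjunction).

OR: 1 when either bit is 1
  01000101000111
| 10110011111100
----------------
  11110111111111
Decimal: 4423 | 11516 = 15871



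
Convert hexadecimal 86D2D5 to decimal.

Expand by place value (powers of 16):
Digit values: D = 13
86D2D5 = 8 × 16^5 + 6 × 16^4 + 13 × 16^3 + 2 × 16^2 + 13 × 16^1 + 5 × 16^0
= 8 × 1048576 + 6 × 65536 + 13 × 4096 + 2 × 256 + 13 × 16 + 5 × 1
= 8388608 + 393216 + 53248 + 512 + 208 + 5
= 8835797



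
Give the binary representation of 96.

Using repeated division by 2:
96 ÷ 2 = 48 remainder 0
48 ÷ 2 = 24 remainder 0
24 ÷ 2 = 12 remainder 0
12 ÷ 2 = 6 remainder 0
6 ÷ 2 = 3 remainder 0
3 ÷ 2 = 1 remainder 1
1 ÷ 2 = 0 remainder 1
Reading remainders bottom to top: 1100000



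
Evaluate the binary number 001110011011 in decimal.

Sum of powers of 2 for each 1-bit:
2^0 + 2^1 + 2^3 + 2^4 + 2^7 + 2^8 + 2^9
= 1 + 2 + 8 + 16 + 128 + 256 + 512
= 923



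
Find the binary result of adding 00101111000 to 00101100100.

Add column by column from the right: bit + bit + carry-in; write the sum mod 2, carry 1 when the sum is 2 or 3.
carry:  01011000000
        00101111000
+       00101100100
-------------------
       001011011100
(the carry out of the leftmost column, 0, becomes the leading bit)
Decimal check:
  00101111000 = 256 + 64 + 32 + 16 + 8 = 376
  00101100100 = 256 + 64 + 32 + 4 = 356
  376 + 356 = 732, and 001011011100 = 512 + 128 + 64 + 16 + 8 + 4 = 732 ✓



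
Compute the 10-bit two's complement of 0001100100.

Original: 0001100100
Step 1 - Invert all bits: 1110011011
Step 2 - Add 1: 1110011100
Verification: 0001100100 + 1110011100 = 10000000000; discarding the end carry (carry out of the top bit) leaves the 10-bit value 0000000000, as required for x + (-x)



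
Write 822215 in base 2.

Using repeated division by 2:
822215 ÷ 2 = 411107 remainder 1
411107 ÷ 2 = 205553 remainder 1
205553 ÷ 2 = 102776 remainder 1
102776 ÷ 2 = 51388 remainder 0
51388 ÷ 2 = 25694 remainder 0
25694 ÷ 2 = 12847 remainder 0
12847 ÷ 2 = 6423 remainder 1
6423 ÷ 2 = 3211 remainder 1
3211 ÷ 2 = 1605 remainder 1
1605 ÷ 2 = 802 remainder 1
802 ÷ 2 = 401 remainder 0
401 ÷ 2 = 200 remainder 1
200 ÷ 2 = 100 remainder 0
100 ÷ 2 = 50 remainder 0
50 ÷ 2 = 25 remainder 0
25 ÷ 2 = 12 remainder 1
12 ÷ 2 = 6 remainder 0
6 ÷ 2 = 3 remainder 0
3 ÷ 2 = 1 remainder 1
1 ÷ 2 = 0 remainder 1
Reading remainders bottom to top: 11001000101111000111

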